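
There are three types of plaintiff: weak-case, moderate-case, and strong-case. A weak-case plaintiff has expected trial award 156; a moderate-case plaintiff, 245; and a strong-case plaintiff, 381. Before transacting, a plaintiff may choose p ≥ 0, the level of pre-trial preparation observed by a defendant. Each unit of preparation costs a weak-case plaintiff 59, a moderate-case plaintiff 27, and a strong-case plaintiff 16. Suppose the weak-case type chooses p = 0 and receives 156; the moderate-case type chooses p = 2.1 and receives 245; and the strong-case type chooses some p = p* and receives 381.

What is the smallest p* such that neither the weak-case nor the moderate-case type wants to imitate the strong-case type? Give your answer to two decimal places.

Moderate-case type (on-path payoff 245 − 27×2.1 = 188.3) won't mimic when 188.3 ≥ 381 − 27·p*, i.e. p* ≥ 7.14.
Weak-case type (on-path payoff 156) won't mimic when 156 ≥ 381 − 59·p*, i.e. p* ≥ 3.81.
Both must hold, so p* = max(3.81, 7.14) = 7.14. The moderate-case type's constraint binds.

7.14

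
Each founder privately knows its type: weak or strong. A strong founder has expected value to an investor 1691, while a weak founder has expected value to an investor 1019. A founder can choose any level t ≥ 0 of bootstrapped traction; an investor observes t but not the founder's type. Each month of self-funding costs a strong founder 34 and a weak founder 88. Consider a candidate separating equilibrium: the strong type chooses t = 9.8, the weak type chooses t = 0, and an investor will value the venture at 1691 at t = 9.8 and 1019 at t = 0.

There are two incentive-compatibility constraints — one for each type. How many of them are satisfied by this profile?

Strong type: signal → 1691 − 34 × 9.8 = 1357.8; deviate to 0 → 1019. IC holds (1357.8 ≥ 1019).
Weak type: stay at 0 → 1019; mimic → 1691 − 88 × 9.8 = 828.6. IC holds (1019 ≥ 828.6).
2 of 2 constraints hold, so this is a separating equilibrium.

2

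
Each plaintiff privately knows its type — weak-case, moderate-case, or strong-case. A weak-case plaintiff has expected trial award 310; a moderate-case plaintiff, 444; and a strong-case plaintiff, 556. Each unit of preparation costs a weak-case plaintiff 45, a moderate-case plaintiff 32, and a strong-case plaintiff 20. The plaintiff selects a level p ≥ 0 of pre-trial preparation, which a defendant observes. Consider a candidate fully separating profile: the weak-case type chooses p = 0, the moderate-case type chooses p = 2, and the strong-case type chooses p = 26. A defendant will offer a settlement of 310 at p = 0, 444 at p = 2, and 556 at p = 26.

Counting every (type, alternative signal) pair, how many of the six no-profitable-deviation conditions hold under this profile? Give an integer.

Strong-case (own payoff 556 − 20×26 = 36): to p=0 gives 310 → profitable ✗; to p=2 gives 444 − 20×2 = 404 → profitable ✗.
Moderate-case (own payoff 444 − 32×2 = 380): to p=0 gives 310 → no gain ✓; to p=26 gives 556 − 32×26 = -276 → no gain ✓.
Weak-case (own payoff 310): to p=2 gives 444 − 45×2 = 354 → profitable ✗; to p=26 gives 556 − 45×26 = -614 → no gain ✓.
3 of the 6 constraints hold; not an equilibrium.

3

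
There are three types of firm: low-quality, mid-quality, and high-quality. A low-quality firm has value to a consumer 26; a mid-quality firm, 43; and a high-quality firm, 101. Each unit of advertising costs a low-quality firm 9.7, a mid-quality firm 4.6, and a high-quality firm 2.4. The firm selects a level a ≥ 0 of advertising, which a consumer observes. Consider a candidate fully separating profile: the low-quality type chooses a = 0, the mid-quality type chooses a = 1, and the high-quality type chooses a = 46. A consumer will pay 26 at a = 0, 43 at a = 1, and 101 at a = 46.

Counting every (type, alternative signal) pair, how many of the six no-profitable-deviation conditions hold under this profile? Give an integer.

High-quality (own payoff 101 − 2.4×46 = -9.4): to a=0 gives 26 → profitable ✗; to a=1 gives 43 − 2.4×1 = 40.6 → profitable ✗.
Low-quality (own payoff 26): to a=1 gives 43 − 9.7×1 = 33.3 → profitable ✗; to a=46 gives 101 − 9.7×46 = -345.2 → no gain ✓.
Mid-quality (own payoff 43 − 4.6×1 = 38.4): to a=0 gives 26 → no gain ✓; to a=46 gives 101 − 4.6×46 = -110.6 → no gain ✓.
3 of the 6 constraints hold; not an equilibrium.

3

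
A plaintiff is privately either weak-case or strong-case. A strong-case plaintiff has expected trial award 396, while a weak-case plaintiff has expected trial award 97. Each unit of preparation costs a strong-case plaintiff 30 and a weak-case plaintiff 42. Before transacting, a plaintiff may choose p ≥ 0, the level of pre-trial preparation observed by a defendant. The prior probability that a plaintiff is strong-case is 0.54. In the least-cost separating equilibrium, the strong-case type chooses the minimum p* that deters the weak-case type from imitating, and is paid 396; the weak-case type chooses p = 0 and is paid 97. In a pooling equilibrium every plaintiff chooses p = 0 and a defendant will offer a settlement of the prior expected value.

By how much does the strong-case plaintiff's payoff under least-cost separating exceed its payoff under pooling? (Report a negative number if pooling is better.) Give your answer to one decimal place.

Least-cost separating signal: p* solves 97 = 396 − 42·p*, so p* = (396 − 97)/42 ≈ 7.1190.
Strong-case type's separating payoff: 396 − 30 × p* = 396 − 30 × (396 − 97)/42 = 396 − 8970/42 ≈ 182.429.
Pooling payoff: 0.54 × 396 + 0.46 × 97 = 258.46.
Difference: 182.429 − 258.46 = -76.031, i.e. -76.0 to one decimal place.
The strong-case type would prefer the pooling outcome.

-76.0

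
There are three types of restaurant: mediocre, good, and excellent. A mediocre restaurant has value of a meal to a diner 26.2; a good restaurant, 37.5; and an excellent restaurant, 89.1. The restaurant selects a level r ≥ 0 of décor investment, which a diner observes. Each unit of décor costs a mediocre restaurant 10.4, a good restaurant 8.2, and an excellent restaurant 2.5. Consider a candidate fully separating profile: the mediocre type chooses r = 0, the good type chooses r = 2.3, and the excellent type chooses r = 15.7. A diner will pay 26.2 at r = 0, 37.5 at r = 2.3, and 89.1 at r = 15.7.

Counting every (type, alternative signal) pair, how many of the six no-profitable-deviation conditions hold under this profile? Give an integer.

Good (own payoff 37.5 − 8.2×2.3 = 18.64): to r=0 gives 26.2 → profitable ✗; to r=15.7 gives 89.1 − 8.2×15.7 = -39.64 → no gain ✓.
Mediocre (own payoff 26.2): to r=2.3 gives 37.5 − 10.4×2.3 = 13.58 → no gain ✓; to r=15.7 gives 89.1 − 10.4×15.7 = -74.18 → no gain ✓.
Excellent (own payoff 89.1 − 2.5×15.7 = 49.85): to r=0 gives 26.2 → no gain ✓; to r=2.3 gives 37.5 − 2.5×2.3 = 31.75 → no gain ✓.
5 of the 6 constraints hold; not an equilibrium.

5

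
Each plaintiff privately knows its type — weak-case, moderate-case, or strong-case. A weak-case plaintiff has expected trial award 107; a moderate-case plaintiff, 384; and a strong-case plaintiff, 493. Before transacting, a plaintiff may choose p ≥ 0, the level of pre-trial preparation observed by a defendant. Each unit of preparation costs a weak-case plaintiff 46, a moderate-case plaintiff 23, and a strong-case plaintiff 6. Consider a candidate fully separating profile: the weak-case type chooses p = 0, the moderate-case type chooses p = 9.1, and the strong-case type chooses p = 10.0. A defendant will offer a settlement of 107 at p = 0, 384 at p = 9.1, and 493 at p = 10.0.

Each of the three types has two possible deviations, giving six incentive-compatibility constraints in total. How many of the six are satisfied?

5

Weak-case (own payoff 107): to p=9.1 gives 384 − 46×9.1 = -34.6 → no gain ✓; to p=10.0 gives 493 − 46×10.0 = 33 → no gain ✓.
Strong-case (own payoff 493 − 6×10.0 = 433): to p=0 gives 107 → no gain ✓; to p=9.1 gives 384 − 6×9.1 = 329.4 → no gain ✓.
Moderate-case (own payoff 384 − 23×9.1 = 174.7): to p=0 gives 107 → no gain ✓; to p=10.0 gives 493 − 23×10.0 = 263 → profitable ✗.
5 of the 6 constraints hold; not an equilibrium.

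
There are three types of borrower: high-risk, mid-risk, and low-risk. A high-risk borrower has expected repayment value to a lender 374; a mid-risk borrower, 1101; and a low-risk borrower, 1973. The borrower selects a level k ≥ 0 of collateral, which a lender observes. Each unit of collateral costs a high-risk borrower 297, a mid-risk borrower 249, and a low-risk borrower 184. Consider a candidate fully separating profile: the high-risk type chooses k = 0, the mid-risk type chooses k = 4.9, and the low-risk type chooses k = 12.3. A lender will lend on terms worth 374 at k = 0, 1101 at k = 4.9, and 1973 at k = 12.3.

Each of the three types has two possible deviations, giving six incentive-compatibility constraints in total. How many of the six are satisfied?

3

High-risk (own payoff 374): to k=4.9 gives 1101 − 297×4.9 = -354.3 → no gain ✓; to k=12.3 gives 1973 − 297×12.3 = -1680.1 → no gain ✓.
Mid-risk (own payoff 1101 − 249×4.9 = -119.1): to k=0 gives 374 → profitable ✗; to k=12.3 gives 1973 − 249×12.3 = -1089.7 → no gain ✓.
Low-risk (own payoff 1973 − 184×12.3 = -290.2): to k=0 gives 374 → profitable ✗; to k=4.9 gives 1101 − 184×4.9 = 199.4 → profitable ✗.
3 of the 6 constraints hold; not an equilibrium.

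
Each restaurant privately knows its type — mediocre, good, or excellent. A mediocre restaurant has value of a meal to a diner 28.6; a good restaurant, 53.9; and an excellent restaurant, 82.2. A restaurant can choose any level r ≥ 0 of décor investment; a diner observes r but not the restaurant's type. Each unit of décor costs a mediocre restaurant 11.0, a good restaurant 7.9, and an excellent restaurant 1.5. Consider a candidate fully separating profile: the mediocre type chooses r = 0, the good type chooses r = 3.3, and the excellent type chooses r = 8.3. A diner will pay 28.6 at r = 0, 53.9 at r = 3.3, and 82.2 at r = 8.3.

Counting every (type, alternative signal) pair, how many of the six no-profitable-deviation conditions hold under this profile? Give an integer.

5

Mediocre (own payoff 28.6): to r=3.3 gives 53.9 − 11.0×3.3 = 17.6 → no gain ✓; to r=8.3 gives 82.2 − 11.0×8.3 = -9.1 → no gain ✓.
Good (own payoff 53.9 − 7.9×3.3 = 27.83): to r=0 gives 28.6 → profitable ✗; to r=8.3 gives 82.2 − 7.9×8.3 = 16.63 → no gain ✓.
Excellent (own payoff 82.2 − 1.5×8.3 = 69.75): to r=0 gives 28.6 → no gain ✓; to r=3.3 gives 53.9 − 1.5×3.3 = 48.95 → no gain ✓.
5 of the 6 constraints hold; not an equilibrium.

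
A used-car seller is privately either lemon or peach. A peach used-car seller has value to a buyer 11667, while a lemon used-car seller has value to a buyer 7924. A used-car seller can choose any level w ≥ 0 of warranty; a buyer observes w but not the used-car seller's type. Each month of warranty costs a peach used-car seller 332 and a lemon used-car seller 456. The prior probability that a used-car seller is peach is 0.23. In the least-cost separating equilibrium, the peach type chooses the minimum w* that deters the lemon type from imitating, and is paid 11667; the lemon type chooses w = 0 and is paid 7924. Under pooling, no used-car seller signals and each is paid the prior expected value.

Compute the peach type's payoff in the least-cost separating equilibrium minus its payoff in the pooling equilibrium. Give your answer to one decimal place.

Least-cost separating signal: w* solves 7924 = 11667 − 456·w*, so w* = (11667 − 7924)/456 ≈ 8.2083.
Peach type's separating payoff: 11667 − 332 × w* = 11667 − 332 × (11667 − 7924)/456 = 11667 − 1242676/456 ≈ 8941.833.
Pooling payoff: 0.23 × 11667 + 0.77 × 7924 = 8784.89.
Difference: 8941.833 − 8784.89 = 156.943, i.e. 156.9 to one decimal place.
The peach type prefers to separate.

156.9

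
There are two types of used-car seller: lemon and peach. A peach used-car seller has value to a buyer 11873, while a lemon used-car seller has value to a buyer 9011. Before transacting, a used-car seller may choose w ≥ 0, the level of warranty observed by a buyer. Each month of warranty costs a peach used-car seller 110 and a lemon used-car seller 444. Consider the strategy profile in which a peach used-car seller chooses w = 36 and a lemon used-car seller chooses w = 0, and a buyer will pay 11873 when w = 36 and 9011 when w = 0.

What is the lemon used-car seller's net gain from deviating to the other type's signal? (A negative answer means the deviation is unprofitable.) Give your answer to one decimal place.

Playing w = 0 the lemon used-car seller receives 9011.
Deviating to w = 36 brings payment 11873 at cost 444 × 36 = 15984, netting -4111.
Gain from deviating: -4111 − 9011 = -13122.0.
The gain is negative, so the lemon type's incentive-compatibility constraint is satisfied.

-13122.0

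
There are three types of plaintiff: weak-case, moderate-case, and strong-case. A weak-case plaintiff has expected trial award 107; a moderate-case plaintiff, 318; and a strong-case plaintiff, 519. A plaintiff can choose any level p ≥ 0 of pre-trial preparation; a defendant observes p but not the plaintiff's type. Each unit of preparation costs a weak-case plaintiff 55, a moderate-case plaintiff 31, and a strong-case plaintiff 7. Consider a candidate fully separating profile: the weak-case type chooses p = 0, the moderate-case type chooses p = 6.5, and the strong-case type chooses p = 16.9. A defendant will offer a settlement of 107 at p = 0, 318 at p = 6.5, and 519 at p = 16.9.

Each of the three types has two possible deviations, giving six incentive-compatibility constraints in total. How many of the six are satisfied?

Weak-case (own payoff 107): to p=6.5 gives 318 − 55×6.5 = -39.5 → no gain ✓; to p=16.9 gives 519 − 55×16.9 = -410.5 → no gain ✓.
Strong-case (own payoff 519 − 7×16.9 = 400.7): to p=0 gives 107 → no gain ✓; to p=6.5 gives 318 − 7×6.5 = 272.5 → no gain ✓.
Moderate-case (own payoff 318 − 31×6.5 = 116.5): to p=0 gives 107 → no gain ✓; to p=16.9 gives 519 − 31×16.9 = -4.9 → no gain ✓.
6 of the 6 constraints hold; this profile is a separating equilibrium.

6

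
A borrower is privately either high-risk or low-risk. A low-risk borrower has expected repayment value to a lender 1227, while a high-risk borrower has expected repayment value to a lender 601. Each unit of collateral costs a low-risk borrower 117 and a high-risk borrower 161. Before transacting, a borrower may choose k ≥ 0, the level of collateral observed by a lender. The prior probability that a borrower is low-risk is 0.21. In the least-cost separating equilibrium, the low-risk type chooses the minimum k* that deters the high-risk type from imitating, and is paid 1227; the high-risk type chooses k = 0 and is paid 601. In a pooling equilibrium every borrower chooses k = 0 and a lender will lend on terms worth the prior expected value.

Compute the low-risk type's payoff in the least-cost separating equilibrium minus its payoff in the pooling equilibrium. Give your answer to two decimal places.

39.62

Least-cost separating signal: k* solves 601 = 1227 − 161·k*, so k* = (1227 − 601)/161 ≈ 3.8882.
Low-risk type's separating payoff: 1227 − 117 × k* = 1227 − 117 × (1227 − 601)/161 = 1227 − 73242/161 ≈ 772.0807.
Pooling payoff: 0.21 × 1227 + 0.79 × 601 = 732.46.
Difference: 772.0807 − 732.46 = 39.6207, i.e. 39.62 to two decimal places.
The low-risk type prefers to separate.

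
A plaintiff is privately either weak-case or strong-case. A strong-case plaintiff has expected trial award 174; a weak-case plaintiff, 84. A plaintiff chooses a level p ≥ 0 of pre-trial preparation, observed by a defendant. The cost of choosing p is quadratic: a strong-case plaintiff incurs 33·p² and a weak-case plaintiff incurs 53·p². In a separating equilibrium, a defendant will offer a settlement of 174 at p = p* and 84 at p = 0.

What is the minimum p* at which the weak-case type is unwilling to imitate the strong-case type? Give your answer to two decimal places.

1.30

The weak-case type at p = 0 receives 84; imitating at p* yields 174 − 53·p*².
Indifference: 84 = 174 − 53·p*², so p*² = (174 − 84) / 53 ≈ 1.6981.
p* = √1.6981 ≈ 1.30.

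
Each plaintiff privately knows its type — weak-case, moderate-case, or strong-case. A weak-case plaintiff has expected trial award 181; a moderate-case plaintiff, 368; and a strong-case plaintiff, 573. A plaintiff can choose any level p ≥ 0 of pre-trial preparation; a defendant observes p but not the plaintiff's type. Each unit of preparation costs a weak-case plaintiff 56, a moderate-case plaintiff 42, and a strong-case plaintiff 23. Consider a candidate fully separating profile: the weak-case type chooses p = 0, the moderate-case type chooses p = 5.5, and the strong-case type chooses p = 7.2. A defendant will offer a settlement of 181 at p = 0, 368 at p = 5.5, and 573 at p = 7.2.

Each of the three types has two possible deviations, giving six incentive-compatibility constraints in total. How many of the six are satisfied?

Moderate-case (own payoff 368 − 42×5.5 = 137): to p=0 gives 181 → profitable ✗; to p=7.2 gives 573 − 42×7.2 = 270.6 → profitable ✗.
Weak-case (own payoff 181): to p=5.5 gives 368 − 56×5.5 = 60 → no gain ✓; to p=7.2 gives 573 − 56×7.2 = 169.8 → no gain ✓.
Strong-case (own payoff 573 − 23×7.2 = 407.4): to p=0 gives 181 → no gain ✓; to p=5.5 gives 368 − 23×5.5 = 241.5 → no gain ✓.
4 of the 6 constraints hold; not an equilibrium.

4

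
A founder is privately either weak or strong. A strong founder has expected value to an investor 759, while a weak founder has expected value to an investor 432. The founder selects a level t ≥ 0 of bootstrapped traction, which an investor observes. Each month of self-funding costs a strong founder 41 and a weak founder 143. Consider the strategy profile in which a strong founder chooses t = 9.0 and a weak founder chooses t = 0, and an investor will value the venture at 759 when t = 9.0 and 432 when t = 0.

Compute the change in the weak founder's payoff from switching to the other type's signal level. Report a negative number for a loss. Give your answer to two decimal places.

-960.00

Playing t = 0 the weak founder receives 432.
Deviating to t = 9.0 brings payment 759 at cost 143 × 9.0 = 1287, netting -528.
Gain from deviating: -528 − 432 = -960.00.
The gain is negative, so the weak type's incentive-compatibility constraint is satisfied.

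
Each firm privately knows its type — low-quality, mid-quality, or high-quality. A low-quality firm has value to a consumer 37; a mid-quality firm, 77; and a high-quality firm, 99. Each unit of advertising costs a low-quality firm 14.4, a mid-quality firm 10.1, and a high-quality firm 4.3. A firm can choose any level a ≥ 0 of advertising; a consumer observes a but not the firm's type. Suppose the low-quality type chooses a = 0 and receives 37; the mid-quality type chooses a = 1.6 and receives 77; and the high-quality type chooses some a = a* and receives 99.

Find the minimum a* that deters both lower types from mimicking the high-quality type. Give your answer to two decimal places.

4.31

Mid-quality type (on-path payoff 77 − 10.1×1.6 = 60.84) won't mimic when 60.84 ≥ 99 − 10.1·a*, i.e. a* ≥ 3.78.
Low-quality type (on-path payoff 37) won't mimic when 37 ≥ 99 − 14.4·a*, i.e. a* ≥ 4.31.
Both must hold, so a* = max(4.31, 3.78) = 4.31. The low-quality type's constraint binds.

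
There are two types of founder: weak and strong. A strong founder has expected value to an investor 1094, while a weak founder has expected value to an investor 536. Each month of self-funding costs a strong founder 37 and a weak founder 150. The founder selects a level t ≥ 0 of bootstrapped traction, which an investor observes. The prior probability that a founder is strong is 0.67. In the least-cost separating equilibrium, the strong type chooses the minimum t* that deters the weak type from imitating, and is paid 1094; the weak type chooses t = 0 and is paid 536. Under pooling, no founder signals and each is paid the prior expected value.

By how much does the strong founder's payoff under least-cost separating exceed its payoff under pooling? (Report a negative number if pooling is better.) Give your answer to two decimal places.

46.50

Least-cost separating signal: t* solves 536 = 1094 − 150·t*, so t* = (1094 − 536)/150 = 3.72.
Strong type's separating payoff: 1094 − 37 × t* = 1094 − 37 × (1094 − 536)/150 = 1094 − 20646/150 = 956.36.
Pooling payoff: 0.67 × 1094 + 0.33 × 536 = 909.86.
Difference: 956.36 − 909.86 = 46.50.
The strong type prefers to separate.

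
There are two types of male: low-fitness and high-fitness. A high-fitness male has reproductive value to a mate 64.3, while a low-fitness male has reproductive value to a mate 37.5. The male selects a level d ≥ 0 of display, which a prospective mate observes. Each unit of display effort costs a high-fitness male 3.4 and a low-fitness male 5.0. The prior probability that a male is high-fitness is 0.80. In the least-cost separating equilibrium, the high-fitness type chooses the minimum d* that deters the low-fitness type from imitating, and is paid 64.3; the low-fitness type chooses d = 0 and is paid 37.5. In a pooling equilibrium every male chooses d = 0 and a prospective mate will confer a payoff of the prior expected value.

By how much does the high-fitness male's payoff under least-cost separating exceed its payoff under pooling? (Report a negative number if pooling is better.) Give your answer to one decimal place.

-12.9

Least-cost separating signal: d* solves 37.5 = 64.3 − 5.0·d*, so d* = (64.3 − 37.5)/5.0 = 5.36.
High-fitness type's separating payoff: 64.3 − 3.4 × d* = 64.3 − 3.4 × (64.3 − 37.5)/5.0 = 64.3 − 91.12/5.0 = 46.076.
Pooling payoff: 0.80 × 64.3 + 0.20 × 37.5 = 58.94.
Difference: 46.076 − 58.94 = -12.864, i.e. -12.9 to one decimal place.
The high-fitness type would prefer the pooling outcome.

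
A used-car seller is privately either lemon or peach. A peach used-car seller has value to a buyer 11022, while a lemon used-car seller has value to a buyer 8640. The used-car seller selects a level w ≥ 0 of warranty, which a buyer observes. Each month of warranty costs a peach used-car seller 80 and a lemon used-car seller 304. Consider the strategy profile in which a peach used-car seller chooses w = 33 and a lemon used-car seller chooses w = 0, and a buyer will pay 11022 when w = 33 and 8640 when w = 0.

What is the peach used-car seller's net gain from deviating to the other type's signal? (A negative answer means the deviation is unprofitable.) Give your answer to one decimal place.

258.0

Playing w = 33 the peach used-car seller receives 11022 − 80 × 33 = 8382.
Deviating to w = 0 yields 8640 instead.
Gain from deviating: 8640 − 8382 = 258.0.
The gain is positive, so the peach type's incentive-compatibility constraint is violated — this profile is not a separating equilibrium.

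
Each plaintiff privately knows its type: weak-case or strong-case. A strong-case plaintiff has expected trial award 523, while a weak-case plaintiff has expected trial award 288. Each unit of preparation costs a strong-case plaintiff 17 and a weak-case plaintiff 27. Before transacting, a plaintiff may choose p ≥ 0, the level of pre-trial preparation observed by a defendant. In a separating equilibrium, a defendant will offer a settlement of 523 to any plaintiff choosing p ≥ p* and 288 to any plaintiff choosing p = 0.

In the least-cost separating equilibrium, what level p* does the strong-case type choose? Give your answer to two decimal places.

8.70

A weak-case plaintiff choosing p = 0 receives 288.
Imitating at p* instead would pay 523 at cost 27·p*, netting 523 − 27·p*.
Indifference: 288 = 523 − 27·p*, so p* = (523 − 288) / 27 ≈ 8.70.
This is the weak-case type's binding incentive-compatibility constraint; any p ≥ 8.70 sustains separation on that side.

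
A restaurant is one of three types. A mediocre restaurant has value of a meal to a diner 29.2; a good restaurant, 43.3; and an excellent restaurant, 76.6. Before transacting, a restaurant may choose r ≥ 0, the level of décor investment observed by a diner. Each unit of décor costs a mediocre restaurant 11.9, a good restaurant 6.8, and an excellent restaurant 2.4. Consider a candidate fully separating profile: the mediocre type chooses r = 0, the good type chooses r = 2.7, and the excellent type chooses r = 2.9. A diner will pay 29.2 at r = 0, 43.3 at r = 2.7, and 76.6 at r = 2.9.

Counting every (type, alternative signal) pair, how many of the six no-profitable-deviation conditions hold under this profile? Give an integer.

Good (own payoff 43.3 − 6.8×2.7 = 24.94): to r=0 gives 29.2 → profitable ✗; to r=2.9 gives 76.6 − 6.8×2.9 = 56.88 → profitable ✗.
Excellent (own payoff 76.6 − 2.4×2.9 = 69.64): to r=0 gives 29.2 → no gain ✓; to r=2.7 gives 43.3 − 2.4×2.7 = 36.82 → no gain ✓.
Mediocre (own payoff 29.2): to r=2.7 gives 43.3 − 11.9×2.7 = 11.17 → no gain ✓; to r=2.9 gives 76.6 − 11.9×2.9 = 42.09 → profitable ✗.
3 of the 6 constraints hold; not an equilibrium.

3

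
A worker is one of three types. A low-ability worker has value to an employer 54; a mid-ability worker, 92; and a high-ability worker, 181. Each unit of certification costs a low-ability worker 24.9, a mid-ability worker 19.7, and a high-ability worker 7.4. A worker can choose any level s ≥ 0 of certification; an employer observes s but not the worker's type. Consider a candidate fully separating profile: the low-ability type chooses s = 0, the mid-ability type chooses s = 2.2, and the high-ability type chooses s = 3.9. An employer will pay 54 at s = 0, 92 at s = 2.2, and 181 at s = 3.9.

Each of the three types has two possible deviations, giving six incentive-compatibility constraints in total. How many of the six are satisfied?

3

High-ability (own payoff 181 − 7.4×3.9 = 152.14): to s=0 gives 54 → no gain ✓; to s=2.2 gives 92 − 7.4×2.2 = 75.72 → no gain ✓.
Mid-ability (own payoff 92 − 19.7×2.2 = 48.66): to s=0 gives 54 → profitable ✗; to s=3.9 gives 181 − 19.7×3.9 = 104.17 → profitable ✗.
Low-ability (own payoff 54): to s=2.2 gives 92 − 24.9×2.2 = 37.22 → no gain ✓; to s=3.9 gives 181 − 24.9×3.9 = 83.89 → profitable ✗.
3 of the 6 constraints hold; not an equilibrium.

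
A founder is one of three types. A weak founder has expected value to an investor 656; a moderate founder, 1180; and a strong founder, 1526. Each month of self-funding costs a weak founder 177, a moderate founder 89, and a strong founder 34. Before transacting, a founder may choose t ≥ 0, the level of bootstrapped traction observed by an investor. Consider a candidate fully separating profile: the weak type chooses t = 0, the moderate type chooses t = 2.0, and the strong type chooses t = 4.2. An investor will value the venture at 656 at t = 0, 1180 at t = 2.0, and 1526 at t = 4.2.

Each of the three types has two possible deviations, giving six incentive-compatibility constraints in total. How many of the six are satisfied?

Strong (own payoff 1526 − 34×4.2 = 1383.2): to t=0 gives 656 → no gain ✓; to t=2.0 gives 1180 − 34×2.0 = 1112 → no gain ✓.
Moderate (own payoff 1180 − 89×2.0 = 1002): to t=0 gives 656 → no gain ✓; to t=4.2 gives 1526 − 89×4.2 = 1152.2 → profitable ✗.
Weak (own payoff 656): to t=2.0 gives 1180 − 177×2.0 = 826 → profitable ✗; to t=4.2 gives 1526 − 177×4.2 = 782.6 → profitable ✗.
3 of the 6 constraints hold; not an equilibrium.

3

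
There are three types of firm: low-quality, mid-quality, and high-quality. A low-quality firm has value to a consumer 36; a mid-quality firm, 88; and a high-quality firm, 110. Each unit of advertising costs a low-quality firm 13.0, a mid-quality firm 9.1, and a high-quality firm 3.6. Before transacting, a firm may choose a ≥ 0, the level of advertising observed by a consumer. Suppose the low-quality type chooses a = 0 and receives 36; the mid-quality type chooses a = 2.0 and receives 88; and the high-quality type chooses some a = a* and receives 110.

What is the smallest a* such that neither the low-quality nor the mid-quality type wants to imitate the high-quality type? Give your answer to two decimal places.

Mid-quality type (on-path payoff 88 − 9.1×2.0 = 69.8) won't mimic when 69.8 ≥ 110 − 9.1·a*, i.e. a* ≥ 4.42.
Low-quality type (on-path payoff 36) won't mimic when 36 ≥ 110 − 13.0·a*, i.e. a* ≥ 5.69.
Both must hold, so a* = max(5.69, 4.42) = 5.69. The low-quality type's constraint binds.

5.69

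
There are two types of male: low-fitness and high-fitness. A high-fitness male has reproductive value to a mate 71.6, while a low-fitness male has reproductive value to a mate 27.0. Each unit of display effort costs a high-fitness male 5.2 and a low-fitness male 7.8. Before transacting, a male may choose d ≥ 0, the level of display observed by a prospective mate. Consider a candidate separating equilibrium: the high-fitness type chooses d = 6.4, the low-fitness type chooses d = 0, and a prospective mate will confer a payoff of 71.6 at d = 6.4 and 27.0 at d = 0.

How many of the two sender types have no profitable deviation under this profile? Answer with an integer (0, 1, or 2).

Low-fitness type: stay at 0 → 27.0; mimic → 71.6 − 7.8 × 6.4 = 21.68. IC holds (27.0 ≥ 21.68).
High-fitness type: signal → 71.6 − 5.2 × 6.4 = 38.32; deviate to 0 → 27.0. IC holds (38.32 ≥ 27.0).
2 of 2 constraints hold, so this is a separating equilibrium.

2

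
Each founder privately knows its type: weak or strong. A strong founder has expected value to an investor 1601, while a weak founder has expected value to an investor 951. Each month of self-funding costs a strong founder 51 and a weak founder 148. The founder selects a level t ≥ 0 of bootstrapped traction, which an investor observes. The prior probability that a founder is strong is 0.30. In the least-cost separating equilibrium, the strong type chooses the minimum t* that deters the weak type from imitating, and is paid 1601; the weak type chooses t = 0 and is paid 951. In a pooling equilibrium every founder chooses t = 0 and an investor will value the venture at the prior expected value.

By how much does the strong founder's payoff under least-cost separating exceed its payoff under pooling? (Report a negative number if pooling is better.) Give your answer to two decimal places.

231.01

Least-cost separating signal: t* solves 951 = 1601 − 148·t*, so t* = (1601 − 951)/148 ≈ 4.3919.
Strong type's separating payoff: 1601 − 51 × t* = 1601 − 51 × (1601 − 951)/148 = 1601 − 33150/148 ≈ 1377.0135.
Pooling payoff: 0.30 × 1601 + 0.70 × 951 = 1146.
Difference: 1377.0135 − 1146 = 231.0135, i.e. 231.01 to two decimal places.
The strong type prefers to separate.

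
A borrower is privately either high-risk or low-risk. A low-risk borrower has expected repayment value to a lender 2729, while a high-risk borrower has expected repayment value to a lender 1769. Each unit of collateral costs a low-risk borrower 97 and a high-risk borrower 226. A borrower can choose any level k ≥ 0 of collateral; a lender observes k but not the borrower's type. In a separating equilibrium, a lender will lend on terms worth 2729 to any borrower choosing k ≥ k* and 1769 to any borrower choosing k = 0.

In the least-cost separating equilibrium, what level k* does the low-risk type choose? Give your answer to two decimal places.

4.25

A high-risk borrower choosing k = 0 receives 1769.
Imitating at k* instead would pay 2729 at cost 226·k*, netting 2729 − 226·k*.
Indifference: 1769 = 2729 − 226·k*, so k* = (2729 − 1769) / 226 ≈ 4.25.
This is the high-risk type's binding incentive-compatibility constraint; any k ≥ 4.25 sustains separation on that side.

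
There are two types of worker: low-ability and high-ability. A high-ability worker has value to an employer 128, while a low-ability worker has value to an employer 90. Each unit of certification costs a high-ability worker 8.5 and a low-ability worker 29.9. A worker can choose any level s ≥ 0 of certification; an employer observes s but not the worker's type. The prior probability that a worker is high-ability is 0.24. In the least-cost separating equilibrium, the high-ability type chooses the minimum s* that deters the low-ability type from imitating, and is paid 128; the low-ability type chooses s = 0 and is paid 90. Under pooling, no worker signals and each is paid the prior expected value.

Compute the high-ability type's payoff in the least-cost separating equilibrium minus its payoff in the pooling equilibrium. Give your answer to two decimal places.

Least-cost separating signal: s* solves 90 = 128 − 29.9·s*, so s* = (128 − 90)/29.9 ≈ 1.2709.
High-ability type's separating payoff: 128 − 8.5 × s* = 128 − 8.5 × (128 − 90)/29.9 = 128 − 323/29.9 ≈ 117.1973.
Pooling payoff: 0.24 × 128 + 0.76 × 90 = 99.12.
Difference: 117.1973 − 99.12 = 18.0773, i.e. 18.08 to two decimal places.
The high-ability type prefers to separate.

18.08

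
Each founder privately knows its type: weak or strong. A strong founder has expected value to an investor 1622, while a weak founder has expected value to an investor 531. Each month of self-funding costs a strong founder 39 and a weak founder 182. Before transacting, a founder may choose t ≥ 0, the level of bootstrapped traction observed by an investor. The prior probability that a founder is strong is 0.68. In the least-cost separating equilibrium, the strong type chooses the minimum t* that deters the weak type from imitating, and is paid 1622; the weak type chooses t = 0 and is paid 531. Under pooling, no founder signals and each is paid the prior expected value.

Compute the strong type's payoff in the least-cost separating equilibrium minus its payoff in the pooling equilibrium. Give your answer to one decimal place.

Least-cost separating signal: t* solves 531 = 1622 − 182·t*, so t* = (1622 − 531)/182 ≈ 5.9945.
Strong type's separating payoff: 1622 − 39 × t* = 1622 − 39 × (1622 − 531)/182 = 1622 − 42549/182 ≈ 1388.214.
Pooling payoff: 0.68 × 1622 + 0.32 × 531 = 1272.88.
Difference: 1388.214 − 1272.88 = 115.334, i.e. 115.3 to one decimal place.
The strong type prefers to separate.

115.3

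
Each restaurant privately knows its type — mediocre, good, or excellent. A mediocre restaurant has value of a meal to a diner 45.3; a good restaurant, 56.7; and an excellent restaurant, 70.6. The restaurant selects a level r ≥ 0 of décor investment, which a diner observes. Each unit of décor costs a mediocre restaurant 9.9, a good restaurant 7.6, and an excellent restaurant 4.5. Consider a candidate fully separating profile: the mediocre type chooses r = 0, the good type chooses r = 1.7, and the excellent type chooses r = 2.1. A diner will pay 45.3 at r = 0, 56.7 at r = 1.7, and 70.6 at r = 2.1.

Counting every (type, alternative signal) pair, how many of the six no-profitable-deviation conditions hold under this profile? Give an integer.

Good (own payoff 56.7 − 7.6×1.7 = 43.78): to r=0 gives 45.3 → profitable ✗; to r=2.1 gives 70.6 − 7.6×2.1 = 54.64 → profitable ✗.
Excellent (own payoff 70.6 − 4.5×2.1 = 61.15): to r=0 gives 45.3 → no gain ✓; to r=1.7 gives 56.7 − 4.5×1.7 = 49.05 → no gain ✓.
Mediocre (own payoff 45.3): to r=1.7 gives 56.7 − 9.9×1.7 = 39.87 → no gain ✓; to r=2.1 gives 70.6 − 9.9×2.1 = 49.81 → profitable ✗.
3 of the 6 constraints hold; not an equilibrium.

3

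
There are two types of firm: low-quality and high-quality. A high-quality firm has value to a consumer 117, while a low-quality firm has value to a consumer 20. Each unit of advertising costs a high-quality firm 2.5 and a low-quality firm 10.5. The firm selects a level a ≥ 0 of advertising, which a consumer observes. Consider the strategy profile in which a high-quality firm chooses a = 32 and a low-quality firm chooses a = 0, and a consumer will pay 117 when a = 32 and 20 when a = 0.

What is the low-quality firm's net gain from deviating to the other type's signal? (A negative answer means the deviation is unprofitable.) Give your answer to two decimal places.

-239.00

Playing a = 0 the low-quality firm receives 20.
Deviating to a = 32 brings payment 117 at cost 10.5 × 32 = 336, netting -219.
Gain from deviating: -219 − 20 = -239.00.
The gain is negative, so the low-quality type's incentive-compatibility constraint is satisfied.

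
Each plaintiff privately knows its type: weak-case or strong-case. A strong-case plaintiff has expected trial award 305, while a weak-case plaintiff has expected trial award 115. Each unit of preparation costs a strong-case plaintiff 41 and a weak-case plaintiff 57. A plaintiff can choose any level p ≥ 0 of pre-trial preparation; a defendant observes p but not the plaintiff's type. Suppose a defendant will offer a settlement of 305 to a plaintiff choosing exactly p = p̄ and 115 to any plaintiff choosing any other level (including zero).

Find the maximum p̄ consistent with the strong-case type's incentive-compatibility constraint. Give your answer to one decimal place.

4.6

Choosing p̄ yields the strong-case type 305 − 41·p̄; choosing zero yields 115.
The strong-case type is indifferent at 305 − 41·p̄ = 115, i.e. p̄ = (305 − 115) / 41 ≈ 4.6.
For any p̄ above 4.6 the strong-case type would rather pool at zero, so separation collapses.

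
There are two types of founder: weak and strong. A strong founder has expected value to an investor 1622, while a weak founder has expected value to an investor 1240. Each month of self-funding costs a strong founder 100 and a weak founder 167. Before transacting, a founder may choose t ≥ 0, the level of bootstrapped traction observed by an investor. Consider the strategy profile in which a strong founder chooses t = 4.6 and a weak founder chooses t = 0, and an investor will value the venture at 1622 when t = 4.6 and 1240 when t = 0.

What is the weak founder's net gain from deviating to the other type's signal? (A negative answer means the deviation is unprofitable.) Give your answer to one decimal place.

Playing t = 0 the weak founder receives 1240.
Deviating to t = 4.6 brings payment 1622 at cost 167 × 4.6 = 768.2, netting 853.8.
Gain from deviating: 853.8 − 1240 = -386.2.
The gain is negative, so the weak type's incentive-compatibility constraint is satisfied.

-386.2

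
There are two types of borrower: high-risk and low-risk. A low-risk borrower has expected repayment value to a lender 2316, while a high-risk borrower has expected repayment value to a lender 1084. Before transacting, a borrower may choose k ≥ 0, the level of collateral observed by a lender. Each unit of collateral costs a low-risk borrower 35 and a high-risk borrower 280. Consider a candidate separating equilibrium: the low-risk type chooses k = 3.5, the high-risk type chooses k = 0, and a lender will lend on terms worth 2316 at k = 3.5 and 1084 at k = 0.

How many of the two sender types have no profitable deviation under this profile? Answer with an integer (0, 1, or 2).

Low-risk type: signal → 2316 − 35 × 3.5 = 2193.5; deviate to 0 → 1084. IC holds (2193.5 ≥ 1084).
High-risk type: stay at 0 → 1084; mimic → 2316 − 280 × 3.5 = 1336. IC fails (1084 < 1336).
1 of 2 constraints hold, so this profile is not an equilibrium.

1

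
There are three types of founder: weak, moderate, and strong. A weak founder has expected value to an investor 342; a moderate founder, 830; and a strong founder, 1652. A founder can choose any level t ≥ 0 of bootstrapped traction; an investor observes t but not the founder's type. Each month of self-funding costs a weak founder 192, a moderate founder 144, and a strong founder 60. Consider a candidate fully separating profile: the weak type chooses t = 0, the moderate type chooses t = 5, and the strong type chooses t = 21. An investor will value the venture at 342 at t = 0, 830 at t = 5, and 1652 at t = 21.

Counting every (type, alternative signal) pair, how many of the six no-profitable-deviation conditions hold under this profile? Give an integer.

4

Strong (own payoff 1652 − 60×21 = 392): to t=0 gives 342 → no gain ✓; to t=5 gives 830 − 60×5 = 530 → profitable ✗.
Weak (own payoff 342): to t=5 gives 830 − 192×5 = -130 → no gain ✓; to t=21 gives 1652 − 192×21 = -2380 → no gain ✓.
Moderate (own payoff 830 − 144×5 = 110): to t=0 gives 342 → profitable ✗; to t=21 gives 1652 − 144×21 = -1372 → no gain ✓.
4 of the 6 constraints hold; not an equilibrium.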